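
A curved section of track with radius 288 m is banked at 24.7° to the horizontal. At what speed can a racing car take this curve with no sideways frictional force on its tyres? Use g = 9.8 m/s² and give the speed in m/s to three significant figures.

On a frictionless banked curve, N sinθ = mv²/r and N cosθ = mg, so tanθ = v²/(rg).
v = √(r g tanθ) = √(288 × 9.8 × tan 24.7°) = √(288 × 9.8 × 0.4599) = √1298 = 36.03 m/s.

36.0 m/s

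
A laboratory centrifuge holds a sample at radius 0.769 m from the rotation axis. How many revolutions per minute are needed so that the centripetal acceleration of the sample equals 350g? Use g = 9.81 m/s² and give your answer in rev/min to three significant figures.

638 rev/min

Require ω²r = 350g, so ω = √(350 × 9.81/0.769) = 66.82 rad/s.
In rev/min: ω × 60/(2π) = 66.82 × 60/(2π) = 638.1 rev/min.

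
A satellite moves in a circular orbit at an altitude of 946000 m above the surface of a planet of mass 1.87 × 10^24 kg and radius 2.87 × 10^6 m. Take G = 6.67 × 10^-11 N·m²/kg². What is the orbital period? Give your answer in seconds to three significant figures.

r = R + h = 2.87 × 10^6 + 946000 = 3.816 × 10^6 m. Gravity provides the centripetal force: G M m / r² = m v² / r ⇒ v = √(GM/r) = 5717 m/s.
T = 2πr/v = 2π × 3.816 × 10^6 / 5717 = 4194 s.

4190 s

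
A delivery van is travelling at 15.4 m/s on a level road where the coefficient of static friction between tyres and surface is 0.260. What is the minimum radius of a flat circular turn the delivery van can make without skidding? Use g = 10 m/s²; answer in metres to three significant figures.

At the limit, μ_s m g = m v²/r, so r_min = v²/(μ_s g) = (15.4)²/(0.260 × 10.0) = 237.2/2.600 = 91.22 m.

91.2 m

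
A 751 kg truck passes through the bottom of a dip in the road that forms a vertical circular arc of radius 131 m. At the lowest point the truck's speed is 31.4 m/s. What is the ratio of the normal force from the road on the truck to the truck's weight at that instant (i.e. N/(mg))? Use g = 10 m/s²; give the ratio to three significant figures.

1.75

At the bottom, N − mg = mv²/r, so N = m(v²/r + g) and N/(mg) = v²/(rg) + 1 = (31.4)²/(131 × 10.0) + 1 = 0.7526 + 1 = 1.753.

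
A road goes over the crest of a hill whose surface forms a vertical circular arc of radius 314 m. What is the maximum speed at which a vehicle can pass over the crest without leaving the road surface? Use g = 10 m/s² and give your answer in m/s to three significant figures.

56.0 m/s

At the crest the centre of the circle is below the vehicle, so the net downward (centripetal) force is mg − N = mv²/r.
The vehicle leaves the road when N → 0, giving v_max = √(g r) = √(10.0 × 314) = 56.04 m/s.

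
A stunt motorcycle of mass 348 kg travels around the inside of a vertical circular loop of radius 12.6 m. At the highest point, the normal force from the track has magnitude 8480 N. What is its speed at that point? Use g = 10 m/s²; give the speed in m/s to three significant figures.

20.8 m/s

At the top, N + mg = mv²/r, so v = √(r(N/m + g)) = √(12.6 × (8480/348 + 10.0)) = √(12.6 × 34.37) = √433.0 = 20.81 m/s.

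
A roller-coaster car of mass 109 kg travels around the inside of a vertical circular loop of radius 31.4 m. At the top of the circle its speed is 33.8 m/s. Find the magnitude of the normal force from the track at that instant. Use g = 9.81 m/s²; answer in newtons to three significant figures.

At the top, both N and the weight mg point inward (toward the centre), so N + mg = mv²/r.
N = m(v²/r − g) = 109 × ((33.8)²/31.4 − 9.81) = 109 × (36.38 − 9.81) = 109 × 26.57 = 2897 N.

2900 N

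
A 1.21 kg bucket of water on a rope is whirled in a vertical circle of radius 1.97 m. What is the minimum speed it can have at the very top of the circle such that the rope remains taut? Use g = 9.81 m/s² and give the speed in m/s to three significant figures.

4.40 m/s

At the highest point the centre is directly below, so both the weight and T act inward: T + mg = mv²/r.
At minimum speed T → 0, so mg = mv_min²/r ⇒ v_min = √(g r) = √(9.81 × 1.97) = 4.396 m/s.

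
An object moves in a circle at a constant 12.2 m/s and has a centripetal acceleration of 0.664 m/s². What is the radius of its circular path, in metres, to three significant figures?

224 m

a_c = v²/r ⇒ r = v²/a_c = (12.2)²/0.664 = 148.8/0.664 = 224.2 m.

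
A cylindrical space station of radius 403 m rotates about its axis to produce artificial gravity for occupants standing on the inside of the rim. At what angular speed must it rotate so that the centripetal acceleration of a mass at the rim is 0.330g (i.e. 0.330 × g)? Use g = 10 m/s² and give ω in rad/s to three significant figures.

Centripetal acceleration a_c = ω²r. Setting ω²r = 0.330g:
ω = √(0.330g / r) = √(0.330 × 10.0 / 403) = √0.008189 = 0.09049 rad/s.

0.0905 rad/s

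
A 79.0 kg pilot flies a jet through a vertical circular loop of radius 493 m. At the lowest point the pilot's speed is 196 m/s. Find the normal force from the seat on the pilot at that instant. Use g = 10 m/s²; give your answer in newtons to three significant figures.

6950 N

At the lowest point, N points up (toward the centre) and the weight mg points down (away from the centre), so the net inward force is N − mg = mv²/r.
N = m(v²/r + g) = 79.0 × ((196)²/493 + 10.0) = 79.0 × (77.92 + 10.0) = 79.0 × 87.92 = 6946 N.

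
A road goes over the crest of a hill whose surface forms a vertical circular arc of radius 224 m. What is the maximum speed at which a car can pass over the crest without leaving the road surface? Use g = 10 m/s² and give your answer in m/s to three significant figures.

47.3 m/s

At the crest the centre of the circle is below the car, so the net downward (centripetal) force is mg − N = mv²/r.
The car leaves the road when N → 0, giving v_max = √(g r) = √(10.0 × 224) = 47.33 m/s.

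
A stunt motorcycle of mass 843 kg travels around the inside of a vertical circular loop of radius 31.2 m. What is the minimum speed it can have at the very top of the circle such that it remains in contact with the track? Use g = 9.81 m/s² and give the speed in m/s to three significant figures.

17.5 m/s

At the top, both weight mg and N point toward the centre: N + mg = mv²/r.
At minimum speed N → 0, so mg = mv_min²/r ⇒ v_min = √(g r) = √(9.81 × 31.2) = 17.49 m/s.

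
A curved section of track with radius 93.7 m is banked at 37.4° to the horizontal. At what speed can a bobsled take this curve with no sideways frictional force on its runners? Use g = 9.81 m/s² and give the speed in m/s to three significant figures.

On a frictionless banked curve, N sinθ = mv²/r and N cosθ = mg, so tanθ = v²/(rg).
v = √(r g tanθ) = √(93.7 × 9.81 × tan 37.4°) = √(93.7 × 9.81 × 0.7646) = √702.8 = 26.51 m/s.

26.5 m/s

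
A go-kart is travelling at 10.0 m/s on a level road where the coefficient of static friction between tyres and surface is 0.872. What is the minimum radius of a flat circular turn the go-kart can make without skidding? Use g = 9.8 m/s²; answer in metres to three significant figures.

11.7 m

At the limit, μ_s m g = m v²/r, so r_min = v²/(μ_s g) = (10.0)²/(0.872 × 9.8) = 100.0/8.546 = 11.70 m.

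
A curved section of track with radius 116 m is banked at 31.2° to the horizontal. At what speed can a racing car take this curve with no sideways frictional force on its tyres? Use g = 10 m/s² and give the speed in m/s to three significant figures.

On a frictionless banked curve, N sinθ = mv²/r and N cosθ = mg, so tanθ = v²/(rg).
v = √(r g tanθ) = √(116 × 10.0 × tan 31.2°) = √(116 × 10.0 × 0.6056) = √702.5 = 26.51 m/s.

26.5 m/s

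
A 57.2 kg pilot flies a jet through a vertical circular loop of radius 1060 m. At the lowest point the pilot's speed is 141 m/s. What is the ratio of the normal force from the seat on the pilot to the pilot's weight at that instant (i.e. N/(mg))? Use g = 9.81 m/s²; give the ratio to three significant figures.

At the bottom, N − mg = mv²/r, so N = m(v²/r + g) and N/(mg) = v²/(rg) + 1 = (141)²/(1060 × 9.81) + 1 = 1.912 + 1 = 2.912.

2.91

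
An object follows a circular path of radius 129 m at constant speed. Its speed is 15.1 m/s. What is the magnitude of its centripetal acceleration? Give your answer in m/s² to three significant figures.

1.77 m/s²

a_c = v²/r = (15.10)²/129 = 228.0/129 = 1.768 m/s².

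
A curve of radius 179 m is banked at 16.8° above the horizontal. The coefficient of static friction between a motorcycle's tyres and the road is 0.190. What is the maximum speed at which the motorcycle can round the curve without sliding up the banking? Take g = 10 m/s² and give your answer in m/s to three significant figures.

At the maximum speed, friction acts down the slope at its limiting value f = μN. Radially (horizontal, toward centre): N sinθ + μN cosθ = mv²/r. Vertically: N cosθ − μN sinθ = mg.
Dividing: v² = r g (sinθ + μcosθ)/(cosθ − μsinθ).
sinθ + μcosθ = 0.2890 + 0.190×0.9573 = 0.4709; cosθ − μsinθ = 0.9573 − 0.190×0.2890 = 0.9024.
v² = 179 × 10.0 × 0.4709/0.9024 = 934.1 m²/s², so v = 30.56 m/s.

30.6 m/s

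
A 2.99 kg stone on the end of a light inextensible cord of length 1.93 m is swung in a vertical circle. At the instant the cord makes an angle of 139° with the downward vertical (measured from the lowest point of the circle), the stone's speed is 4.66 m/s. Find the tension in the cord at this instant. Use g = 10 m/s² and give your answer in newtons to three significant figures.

Take the radial direction toward the centre of the circle as positive. The component of the weight along the string toward the centre is −mg cos φ (φ measured from the bottom), so Newton's second law along the string gives T − mg cos φ = m v²/r.
cos 139° = -0.7547, so T = m(v²/r + g cos φ) = 2.99 × ((4.66)²/1.93 + 10.0 × -0.7547) = 2.99 × (11.25 + (-7.547)) = 2.99 × 3.705 = 11.08 N.

11.1 N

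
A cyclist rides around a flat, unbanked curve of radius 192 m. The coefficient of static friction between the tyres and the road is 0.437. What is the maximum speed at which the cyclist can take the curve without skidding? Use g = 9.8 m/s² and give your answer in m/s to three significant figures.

28.7 m/s

Friction provides the centripetal force on a flat curve. At maximum speed it is at its limiting value: μ_s m g = m v²/r.
Mass cancels: v_max = √(μ_s g r) = √(0.437 × 9.8 × 192) = √822.3 = 28.68 m/s.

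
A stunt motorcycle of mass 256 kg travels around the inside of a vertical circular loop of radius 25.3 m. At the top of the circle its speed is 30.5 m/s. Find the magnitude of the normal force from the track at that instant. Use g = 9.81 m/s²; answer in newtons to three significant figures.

At the top, both N and the weight mg point inward (toward the centre), so N + mg = mv²/r.
N = m(v²/r − g) = 256 × ((30.5)²/25.3 − 9.81) = 256 × (36.77 − 9.81) = 256 × 26.96 = 6901 N.

6900 N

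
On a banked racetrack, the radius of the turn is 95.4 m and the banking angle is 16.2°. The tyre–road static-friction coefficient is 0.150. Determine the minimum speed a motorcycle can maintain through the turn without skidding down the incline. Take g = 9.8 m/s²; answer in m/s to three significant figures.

At the minimum speed, friction acts up the slope at its limiting value f = μN. Radially (horizontal, toward centre): N sinθ − μN cosθ = mv²/r. Vertically: N cosθ + μN sinθ = mg.
Dividing: v² = r g (sinθ − μcosθ)/(cosθ + μsinθ).
sinθ − μcosθ = 0.2790 − 0.150×0.9603 = 0.1349; cosθ + μsinθ = 0.9603 + 0.150×0.2790 = 1.002.
v² = 95.4 × 9.8 × 0.1349/1.002 = 125.9 m²/s², so v = 11.22 m/s.

11.2 m/s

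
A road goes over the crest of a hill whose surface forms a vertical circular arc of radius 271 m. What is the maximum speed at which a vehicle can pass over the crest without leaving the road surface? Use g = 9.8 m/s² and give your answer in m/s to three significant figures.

51.5 m/s

At the crest the centre of the circle is below the vehicle, so the net downward (centripetal) force is mg − N = mv²/r.
The vehicle leaves the road when N → 0, giving v_max = √(g r) = √(9.8 × 271) = 51.53 m/s.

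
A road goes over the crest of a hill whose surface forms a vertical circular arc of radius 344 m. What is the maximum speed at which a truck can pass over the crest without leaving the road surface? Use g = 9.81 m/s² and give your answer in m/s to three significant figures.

At the crest the centre of the circle is below the truck, so the net downward (centripetal) force is mg − N = mv²/r.
The truck leaves the road when N → 0, giving v_max = √(g r) = √(9.81 × 344) = 58.09 m/s.

58.1 m/s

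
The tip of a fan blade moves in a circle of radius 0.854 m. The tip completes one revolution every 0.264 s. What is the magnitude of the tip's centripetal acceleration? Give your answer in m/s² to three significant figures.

v = 2πr/T = 2π × 0.854/0.264 = 20.33 m/s.
a_c = v²/r = (20.33)²/0.854 = 413.1/0.854 = 483.7 m/s².

484 m/s²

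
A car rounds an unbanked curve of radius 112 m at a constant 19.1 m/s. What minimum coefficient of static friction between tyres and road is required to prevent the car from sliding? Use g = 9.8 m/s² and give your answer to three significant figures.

Friction provides the centripetal force: μ_s m g = m v²/r, so μ_s = v²/(g r) = (19.10)²/(9.8 × 112) = 364.8/1098 = 0.3324.

0.332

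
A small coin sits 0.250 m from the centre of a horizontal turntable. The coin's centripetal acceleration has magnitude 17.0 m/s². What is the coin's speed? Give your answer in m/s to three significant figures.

a_c = v²/r ⇒ v = √(a_c · r) = √(17.0 × 0.250) = √4.250 = 2.062 m/s.

2.06 m/s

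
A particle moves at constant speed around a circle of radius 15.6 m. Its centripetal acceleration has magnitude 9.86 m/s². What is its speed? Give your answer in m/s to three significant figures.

a_c = v²/r ⇒ v = √(a_c · r) = √(9.86 × 15.6) = √153.8 = 12.40 m/s.

12.4 m/s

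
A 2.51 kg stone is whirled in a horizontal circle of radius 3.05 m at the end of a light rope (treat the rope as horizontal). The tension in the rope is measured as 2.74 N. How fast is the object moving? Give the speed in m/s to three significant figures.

T = m v²/r ⇒ v = √(T r / m) = √(2.74 × 3.05 / 2.51) = √3.329 = 1.825 m/s.

1.82 m/s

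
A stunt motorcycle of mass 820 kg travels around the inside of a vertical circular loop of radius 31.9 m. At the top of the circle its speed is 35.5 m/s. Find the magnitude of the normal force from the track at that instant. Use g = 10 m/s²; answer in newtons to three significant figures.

At the top, both N and the weight mg point inward (toward the centre), so N + mg = mv²/r.
N = m(v²/r − g) = 820 × ((35.5)²/31.9 − 10.0) = 820 × (39.51 − 10.0) = 820 × 29.51 = 24200 N.

24200 N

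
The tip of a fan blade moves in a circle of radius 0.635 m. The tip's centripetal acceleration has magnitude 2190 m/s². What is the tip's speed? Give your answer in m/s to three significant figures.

37.3 m/s

a_c = v²/r ⇒ v = √(a_c · r) = √(2190 × 0.635) = √1391 = 37.29 m/s.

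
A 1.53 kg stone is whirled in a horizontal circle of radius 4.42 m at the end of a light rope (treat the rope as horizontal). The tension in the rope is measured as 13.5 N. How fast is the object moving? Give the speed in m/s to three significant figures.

6.24 m/s

T = m v²/r ⇒ v = √(T r / m) = √(13.5 × 4.42 / 1.53) = √39.00 = 6.245 m/s.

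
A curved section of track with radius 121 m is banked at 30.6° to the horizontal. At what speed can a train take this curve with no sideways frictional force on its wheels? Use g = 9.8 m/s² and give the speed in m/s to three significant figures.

On a frictionless banked curve, N sinθ = mv²/r and N cosθ = mg, so tanθ = v²/(rg).
v = √(r g tanθ) = √(121 × 9.8 × tan 30.6°) = √(121 × 9.8 × 0.5914) = √701.3 = 26.48 m/s.

26.5 m/s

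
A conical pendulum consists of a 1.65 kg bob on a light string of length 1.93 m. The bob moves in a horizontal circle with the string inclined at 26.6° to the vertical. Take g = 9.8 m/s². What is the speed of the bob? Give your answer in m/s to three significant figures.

The radius of the circle is r = L sinθ = 1.93 × sin 26.6° = 0.8642 m.
Horizontally T sinθ = mv²/r and vertically T cosθ = mg, so tanθ = v²/(rg).
v = √(r g tanθ) = √(0.8642 × 9.8 × 0.5008) = √4.241 = 2.059 m/s.

2.06 m/s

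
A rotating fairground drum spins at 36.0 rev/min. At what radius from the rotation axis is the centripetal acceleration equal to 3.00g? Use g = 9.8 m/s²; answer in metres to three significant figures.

2.07 m

ω = 36.0 rev/min × 2π/60 = 3.770 rad/s.
a_c = ω²r = 3.00g ⇒ r = 3.00 × 9.8 / (3.770)² = 29.40/14.21 = 2.069 m.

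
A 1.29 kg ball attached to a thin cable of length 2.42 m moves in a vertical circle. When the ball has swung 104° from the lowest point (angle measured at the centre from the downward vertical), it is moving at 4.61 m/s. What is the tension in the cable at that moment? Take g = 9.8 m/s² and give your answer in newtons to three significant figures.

Take the radial direction toward the centre of the circle as positive. The component of the weight along the string toward the centre is −mg cos φ (φ measured from the bottom), so Newton's second law along the string gives T − mg cos φ = m v²/r.
cos 104° = -0.2419, so T = m(v²/r + g cos φ) = 1.29 × ((4.61)²/2.42 + 9.8 × -0.2419) = 1.29 × (8.782 + (-2.371)) = 1.29 × 6.411 = 8.270 N.

8.27 N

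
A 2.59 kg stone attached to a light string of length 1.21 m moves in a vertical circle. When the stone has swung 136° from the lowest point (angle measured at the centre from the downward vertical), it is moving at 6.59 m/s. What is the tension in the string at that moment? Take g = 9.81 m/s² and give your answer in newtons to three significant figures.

74.7 N

Take the radial direction toward the centre of the circle as positive. The component of the weight along the string toward the centre is −mg cos φ (φ measured from the bottom), so Newton's second law along the string gives T − mg cos φ = m v²/r.
cos 136° = -0.7193, so T = m(v²/r + g cos φ) = 2.59 × ((6.59)²/1.21 + 9.81 × -0.7193) = 2.59 × (35.89 + (-7.057)) = 2.59 × 28.83 = 74.68 N.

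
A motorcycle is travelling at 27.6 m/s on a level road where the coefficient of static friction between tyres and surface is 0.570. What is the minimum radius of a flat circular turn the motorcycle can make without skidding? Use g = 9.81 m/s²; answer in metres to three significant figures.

136 m

At the limit, μ_s m g = m v²/r, so r_min = v²/(μ_s g) = (27.6)²/(0.570 × 9.81) = 761.8/5.592 = 136.2 m.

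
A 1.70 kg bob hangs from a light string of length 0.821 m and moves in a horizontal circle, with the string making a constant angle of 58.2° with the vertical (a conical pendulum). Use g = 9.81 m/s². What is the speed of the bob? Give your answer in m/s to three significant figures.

3.32 m/s

The radius of the circle is r = L sinθ = 0.821 × sin 58.2° = 0.6978 m.
Horizontally T sinθ = mv²/r and vertically T cosθ = mg, so tanθ = v²/(rg).
v = √(r g tanθ) = √(0.6978 × 9.81 × 1.613) = √11.04 = 3.323 m/s.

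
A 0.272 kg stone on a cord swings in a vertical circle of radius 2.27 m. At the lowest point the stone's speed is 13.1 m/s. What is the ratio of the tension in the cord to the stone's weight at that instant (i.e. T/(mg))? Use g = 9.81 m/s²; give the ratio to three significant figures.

At the bottom, T − mg = mv²/r, so T = m(v²/r + g) and T/(mg) = v²/(rg) + 1 = (13.1)²/(2.27 × 9.81) + 1 = 7.706 + 1 = 8.706.

8.71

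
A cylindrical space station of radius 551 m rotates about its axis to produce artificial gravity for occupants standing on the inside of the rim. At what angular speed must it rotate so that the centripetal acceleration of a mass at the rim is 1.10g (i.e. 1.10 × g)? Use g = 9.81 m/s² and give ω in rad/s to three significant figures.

0.140 rad/s

Centripetal acceleration a_c = ω²r. Setting ω²r = 1.10g:
ω = √(1.10g / r) = √(1.10 × 9.81 / 551) = √0.01958 = 0.1399 rad/s.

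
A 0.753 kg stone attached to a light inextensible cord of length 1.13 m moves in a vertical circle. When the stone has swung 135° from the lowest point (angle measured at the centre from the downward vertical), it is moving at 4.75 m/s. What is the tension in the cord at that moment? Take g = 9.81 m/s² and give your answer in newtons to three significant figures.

9.81 N

Take the radial direction toward the centre of the circle as positive. The component of the weight along the string toward the centre is −mg cos φ (φ measured from the bottom), so Newton's second law along the string gives T − mg cos φ = m v²/r.
cos 135° = -0.7071, so T = m(v²/r + g cos φ) = 0.753 × ((4.75)²/1.13 + 9.81 × -0.7071) = 0.753 × (19.97 + (-6.937)) = 0.753 × 13.03 = 9.812 N.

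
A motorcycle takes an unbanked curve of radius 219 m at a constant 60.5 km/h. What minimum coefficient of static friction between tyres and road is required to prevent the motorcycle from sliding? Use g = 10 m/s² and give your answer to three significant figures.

0.129

v = 60.5/3.6 = 16.81 m/s.
Friction provides the centripetal force: μ_s m g = m v²/r, so μ_s = v²/(g r) = (16.81)²/(10.0 × 219) = 282.4/2190 = 0.1290.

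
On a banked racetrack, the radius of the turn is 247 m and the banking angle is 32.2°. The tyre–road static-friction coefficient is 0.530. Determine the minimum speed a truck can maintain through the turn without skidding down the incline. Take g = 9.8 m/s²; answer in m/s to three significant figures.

13.5 m/s

At the minimum speed, friction acts up the slope at its limiting value f = μN. Radially (horizontal, toward centre): N sinθ − μN cosθ = mv²/r. Vertically: N cosθ + μN sinθ = mg.
Dividing: v² = r g (sinθ − μcosθ)/(cosθ + μsinθ).
sinθ − μcosθ = 0.5329 − 0.530×0.8462 = 0.08439; cosθ + μsinθ = 0.8462 + 0.530×0.5329 = 1.129.
v² = 247 × 9.8 × 0.08439/1.129 = 181.0 m²/s², so v = 13.45 m/s.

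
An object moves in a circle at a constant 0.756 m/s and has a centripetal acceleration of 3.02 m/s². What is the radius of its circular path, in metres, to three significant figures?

a_c = v²/r ⇒ r = v²/a_c = (0.756)²/3.02 = 0.5715/3.02 = 0.1893 m.

0.189 m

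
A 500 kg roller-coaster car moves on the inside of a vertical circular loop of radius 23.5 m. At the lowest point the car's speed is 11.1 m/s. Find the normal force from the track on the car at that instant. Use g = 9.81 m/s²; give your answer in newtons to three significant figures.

At the lowest point, N points up (toward the centre) and the weight mg points down (away from the centre), so the net inward force is N − mg = mv²/r.
N = m(v²/r + g) = 500 × ((11.1)²/23.5 + 9.81) = 500 × (5.243 + 9.81) = 500 × 15.05 = 7526 N.

7530 N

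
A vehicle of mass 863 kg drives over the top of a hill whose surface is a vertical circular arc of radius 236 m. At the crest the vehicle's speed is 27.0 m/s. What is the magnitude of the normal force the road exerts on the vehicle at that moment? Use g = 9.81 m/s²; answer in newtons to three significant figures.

5800 N

At the crest the centripetal acceleration points downward (toward the centre of the arc), so mg − N = mv²/r.
N = m(g − v²/r) = 863 × (9.81 − (27.0)²/236) = 863 × (9.81 − 3.089) = 863 × 6.721 = 5800 N.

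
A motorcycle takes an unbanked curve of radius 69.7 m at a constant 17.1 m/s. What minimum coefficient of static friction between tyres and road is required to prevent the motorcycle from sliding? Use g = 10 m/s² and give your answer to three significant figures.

0.420

Friction provides the centripetal force: μ_s m g = m v²/r, so μ_s = v²/(g r) = (17.10)²/(10.0 × 69.7) = 292.4/697.0 = 0.4195.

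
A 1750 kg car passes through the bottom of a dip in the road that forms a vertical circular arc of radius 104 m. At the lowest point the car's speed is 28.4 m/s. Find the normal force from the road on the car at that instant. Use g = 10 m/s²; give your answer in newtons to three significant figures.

At the lowest point, N points up (toward the centre) and the weight mg points down (away from the centre), so the net inward force is N − mg = mv²/r.
N = m(v²/r + g) = 1750 × ((28.4)²/104 + 10.0) = 1750 × (7.755 + 10.0) = 1750 × 17.76 = 31070 N.

31100 N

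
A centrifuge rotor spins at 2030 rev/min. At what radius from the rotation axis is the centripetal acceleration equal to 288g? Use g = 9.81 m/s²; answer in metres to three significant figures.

ω = 2030 rev/min × 2π/60 = 212.6 rad/s.
a_c = ω²r = 288g ⇒ r = 288 × 9.81 / (212.6)² = 2825/45190 = 0.06252 m.

0.0625 m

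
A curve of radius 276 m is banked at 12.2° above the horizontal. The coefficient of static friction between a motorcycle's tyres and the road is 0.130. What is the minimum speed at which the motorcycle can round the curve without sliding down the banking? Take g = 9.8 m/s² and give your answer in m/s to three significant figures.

At the minimum speed, friction acts up the slope at its limiting value f = μN. Radially (horizontal, toward centre): N sinθ − μN cosθ = mv²/r. Vertically: N cosθ + μN sinθ = mg.
Dividing: v² = r g (sinθ − μcosθ)/(cosθ + μsinθ).
sinθ − μcosθ = 0.2113 − 0.130×0.9774 = 0.08426; cosθ + μsinθ = 0.9774 + 0.130×0.2113 = 1.005.
v² = 276 × 9.8 × 0.08426/1.005 = 226.8 m²/s², so v = 15.06 m/s.

15.1 m/s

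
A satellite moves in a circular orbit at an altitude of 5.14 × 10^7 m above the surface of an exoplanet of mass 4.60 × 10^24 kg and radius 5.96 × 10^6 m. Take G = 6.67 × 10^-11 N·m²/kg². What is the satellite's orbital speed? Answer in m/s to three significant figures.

Orbital radius r = R + h = 5.96 × 10^6 + 5.14 × 10^7 = 5.736 × 10^7 m.
Gravity supplies the centripetal force: G M m / r² = m v² / r, so v = √(GM/r).
v = √(6.67 × 10^-11 × 4.60 × 10^24 / 5.736 × 10^7) = √(5.349 × 10^6) = 2313 m/s.

2310 m/s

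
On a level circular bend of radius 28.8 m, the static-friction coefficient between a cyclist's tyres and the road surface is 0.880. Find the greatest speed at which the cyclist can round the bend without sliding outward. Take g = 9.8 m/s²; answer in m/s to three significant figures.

15.8 m/s

The only inward force on a level bend is static friction, so at the limit f_s = μ_s N = μ_s m g = m v²/r.
Mass cancels: v_max = √(μ_s g r) = √(0.880 × 9.8 × 28.8) = √248.4 = 15.76 m/s.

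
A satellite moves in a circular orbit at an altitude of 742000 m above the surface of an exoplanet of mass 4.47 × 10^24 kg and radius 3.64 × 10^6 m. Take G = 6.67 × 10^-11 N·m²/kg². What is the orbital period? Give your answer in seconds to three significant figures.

r = R + h = 3.64 × 10^6 + 742000 = 4.382 × 10^6 m. Gravity provides the centripetal force: G M m / r² = m v² / r ⇒ v = √(GM/r) = 8249 m/s.
T = 2πr/v = 2π × 4.382 × 10^6 / 8249 = 3338 s.

3340 s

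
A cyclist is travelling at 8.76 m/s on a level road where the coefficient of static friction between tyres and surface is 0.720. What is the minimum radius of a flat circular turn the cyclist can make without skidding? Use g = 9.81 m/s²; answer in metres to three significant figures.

At the limit, μ_s m g = m v²/r, so r_min = v²/(μ_s g) = (8.76)²/(0.720 × 9.81) = 76.74/7.063 = 10.86 m.

10.9 m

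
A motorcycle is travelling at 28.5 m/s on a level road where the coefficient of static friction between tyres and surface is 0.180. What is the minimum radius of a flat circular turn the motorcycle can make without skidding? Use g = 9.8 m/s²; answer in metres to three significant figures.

At the limit, μ_s m g = m v²/r, so r_min = v²/(μ_s g) = (28.5)²/(0.180 × 9.8) = 812.2/1.764 = 460.5 m.

460 m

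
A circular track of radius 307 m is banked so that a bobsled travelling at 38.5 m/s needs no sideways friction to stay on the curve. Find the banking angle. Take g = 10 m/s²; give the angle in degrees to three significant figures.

With no friction, the horizontal component of the normal force provides the centripetal force: N sinθ = mv²/r, while N cosθ = mg vertically.
Dividing: tanθ = v²/(r g) = (38.5)²/(307 × 10.0) = 1482/3070 = 0.4828.
θ = arctan(0.4828) = 25.77°.

25.8°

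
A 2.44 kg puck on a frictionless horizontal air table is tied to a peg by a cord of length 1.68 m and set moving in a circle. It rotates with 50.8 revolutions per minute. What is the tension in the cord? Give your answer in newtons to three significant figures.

116 N

ω = 50.8 rev/min × 2π/60 = 5.320 rad/s, so v = ωr = 5.320 × 1.68 = 8.937 m/s.
The tension is the only horizontal force, so it supplies the full centripetal force: T = m v²/r = 2.44 × (8.937)²/1.68 = 2.44 × 79.87/1.68 = 116.0 N.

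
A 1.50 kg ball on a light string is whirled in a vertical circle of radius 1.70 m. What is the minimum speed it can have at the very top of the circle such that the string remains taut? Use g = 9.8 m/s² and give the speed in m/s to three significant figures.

4.08 m/s

At the top, both weight mg and T point toward the centre: T + mg = mv²/r.
At minimum speed T → 0, so mg = mv_min²/r ⇒ v_min = √(g r) = √(9.8 × 1.70) = 4.082 m/s.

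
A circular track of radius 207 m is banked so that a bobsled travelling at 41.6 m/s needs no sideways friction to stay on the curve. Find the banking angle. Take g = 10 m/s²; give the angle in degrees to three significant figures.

39.9°

For a frictionless banked turn: horizontally N sinθ = mv²/r and vertically N cosθ = mg.
Dividing: tanθ = v²/(r g) = (41.6)²/(207 × 10.0) = 1731/2070 = 0.8360.
θ = arctan(0.8360) = 39.90°.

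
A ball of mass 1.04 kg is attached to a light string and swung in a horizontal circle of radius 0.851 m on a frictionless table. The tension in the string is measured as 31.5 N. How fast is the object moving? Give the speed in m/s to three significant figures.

5.08 m/s

T = m v²/r ⇒ v = √(T r / m) = √(31.5 × 0.851 / 1.04) = √25.78 = 5.077 m/s.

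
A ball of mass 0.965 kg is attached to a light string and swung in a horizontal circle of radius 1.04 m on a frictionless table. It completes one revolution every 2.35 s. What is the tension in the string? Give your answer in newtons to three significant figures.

v = 2πr/T = 2π × 1.04/2.35 = 2.781 m/s.
The tension is the only horizontal force, so it supplies the full centripetal force: T = m v²/r = 0.965 × (2.781)²/1.04 = 0.965 × 7.732/1.04 = 7.174 N.

7.17 N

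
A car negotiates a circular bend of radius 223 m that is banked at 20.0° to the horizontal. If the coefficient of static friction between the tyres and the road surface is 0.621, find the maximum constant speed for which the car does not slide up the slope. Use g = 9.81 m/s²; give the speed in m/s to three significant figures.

At the maximum speed, friction acts down the slope at its limiting value f = μN. Radially (horizontal, toward centre): N sinθ + μN cosθ = mv²/r. Vertically: N cosθ − μN sinθ = mg.
Dividing: v² = r g (sinθ + μcosθ)/(cosθ − μsinθ).
sinθ + μcosθ = 0.3420 + 0.621×0.9397 = 0.9256; cosθ − μsinθ = 0.9397 − 0.621×0.3420 = 0.7273.
v² = 223 × 9.81 × 0.9256/0.7273 = 2784 m²/s², so v = 52.76 m/s.

52.8 m/s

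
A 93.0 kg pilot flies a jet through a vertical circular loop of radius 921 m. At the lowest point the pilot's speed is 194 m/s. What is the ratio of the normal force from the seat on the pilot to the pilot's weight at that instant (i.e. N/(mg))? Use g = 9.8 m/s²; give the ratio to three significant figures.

5.17

At the bottom, N − mg = mv²/r, so N = m(v²/r + g) and N/(mg) = v²/(rg) + 1 = (194)²/(921 × 9.8) + 1 = 4.170 + 1 = 5.170.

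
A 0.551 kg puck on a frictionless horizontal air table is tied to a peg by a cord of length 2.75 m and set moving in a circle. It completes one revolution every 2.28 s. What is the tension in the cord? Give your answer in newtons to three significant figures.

11.5 N

v = 2πr/T = 2π × 2.75/2.28 = 7.578 m/s.
The tension is the only horizontal force, so it supplies the full centripetal force: T = m v²/r = 0.551 × (7.578)²/2.75 = 0.551 × 57.43/2.75 = 11.51 N.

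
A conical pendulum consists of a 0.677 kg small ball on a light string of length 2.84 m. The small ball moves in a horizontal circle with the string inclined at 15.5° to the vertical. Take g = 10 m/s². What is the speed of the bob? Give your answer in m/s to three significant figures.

1.45 m/s

The radius of the circle is r = L sinθ = 2.84 × sin 15.5° = 0.7590 m.
Horizontally T sinθ = mv²/r and vertically T cosθ = mg, so tanθ = v²/(rg).
v = √(r g tanθ) = √(0.7590 × 10.0 × 0.2773) = √2.105 = 1.451 m/s.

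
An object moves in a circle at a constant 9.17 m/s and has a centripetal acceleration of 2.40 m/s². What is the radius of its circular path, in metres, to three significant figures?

35.0 m

a_c = v²/r ⇒ r = v²/a_c = (9.17)²/2.40 = 84.09/2.40 = 35.04 m.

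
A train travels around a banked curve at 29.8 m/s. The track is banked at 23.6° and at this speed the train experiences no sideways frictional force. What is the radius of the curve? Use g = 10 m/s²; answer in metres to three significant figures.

203 m

Frictionless banking: tanθ = v²/(rg), so r = v²/(g tanθ).
r = (29.8)²/(10.0 × tan 23.6°) = 888.0/(10.0 × 0.4369) = 888.0/4.369 = 203.3 m.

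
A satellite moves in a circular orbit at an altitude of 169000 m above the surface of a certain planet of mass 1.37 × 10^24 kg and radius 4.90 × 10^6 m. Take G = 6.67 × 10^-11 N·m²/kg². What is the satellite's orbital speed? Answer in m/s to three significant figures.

Orbital radius r = R + h = 4.90 × 10^6 + 169000 = 5.069 × 10^6 m.
Gravity supplies the centripetal force: G M m / r² = m v² / r, so v = √(GM/r).
v = √(6.67 × 10^-11 × 1.37 × 10^24 / 5.069 × 10^6) = √(1.803 × 10^7) = 4246 m/s.

4250 m/s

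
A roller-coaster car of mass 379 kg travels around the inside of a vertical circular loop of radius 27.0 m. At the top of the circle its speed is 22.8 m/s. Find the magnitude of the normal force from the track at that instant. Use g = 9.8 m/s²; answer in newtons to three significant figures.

3580 N

At the top, both N and the weight mg point inward (toward the centre), so N + mg = mv²/r.
N = m(v²/r − g) = 379 × ((22.8)²/27.0 − 9.8) = 379 × (19.25 − 9.8) = 379 × 9.453 = 3583 N.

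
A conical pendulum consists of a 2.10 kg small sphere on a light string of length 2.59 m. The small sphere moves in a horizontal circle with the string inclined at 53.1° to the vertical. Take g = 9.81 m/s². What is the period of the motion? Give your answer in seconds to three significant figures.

2.50 s

r = L sinθ = 2.071 m. From T sinθ = mω²r and T cosθ = mg: tanθ = ω²r/g, so ω² = g tanθ / r = g/(L cosθ).
ω = √(g/(L cosθ)) = √(9.81/(2.59 × 0.6004)) = √6.308 = 2.512 rad/s.
Period = 2π/ω = 2.502 s.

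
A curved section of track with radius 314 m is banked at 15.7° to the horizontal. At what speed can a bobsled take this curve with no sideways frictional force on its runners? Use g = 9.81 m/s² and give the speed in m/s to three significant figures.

On a frictionless banked curve, N sinθ = mv²/r and N cosθ = mg, so tanθ = v²/(rg).
v = √(r g tanθ) = √(314 × 9.81 × tan 15.7°) = √(314 × 9.81 × 0.2811) = √865.8 = 29.43 m/s.

29.4 m/s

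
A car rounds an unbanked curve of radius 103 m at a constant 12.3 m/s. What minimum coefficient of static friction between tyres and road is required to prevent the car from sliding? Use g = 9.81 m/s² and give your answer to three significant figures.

0.150

Friction provides the centripetal force: μ_s m g = m v²/r, so μ_s = v²/(g r) = (12.30)²/(9.81 × 103) = 151.3/1010 = 0.1497.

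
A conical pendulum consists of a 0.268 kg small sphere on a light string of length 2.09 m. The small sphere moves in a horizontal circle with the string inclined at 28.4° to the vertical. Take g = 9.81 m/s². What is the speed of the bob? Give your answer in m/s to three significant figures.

The radius of the circle is r = L sinθ = 2.09 × sin 28.4° = 0.9941 m.
Horizontally T sinθ = mv²/r and vertically T cosθ = mg, so tanθ = v²/(rg).
v = √(r g tanθ) = √(0.9941 × 9.81 × 0.5407) = √5.273 = 2.296 m/s.

2.30 m/s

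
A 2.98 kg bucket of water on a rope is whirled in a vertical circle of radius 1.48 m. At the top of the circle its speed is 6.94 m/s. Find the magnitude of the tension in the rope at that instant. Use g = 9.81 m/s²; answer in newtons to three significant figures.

At the top, both T and the weight mg point inward (toward the centre), so T + mg = mv²/r.
T = m(v²/r − g) = 2.98 × ((6.94)²/1.48 − 9.81) = 2.98 × (32.54 − 9.81) = 2.98 × 22.73 = 67.74 N.

67.7 N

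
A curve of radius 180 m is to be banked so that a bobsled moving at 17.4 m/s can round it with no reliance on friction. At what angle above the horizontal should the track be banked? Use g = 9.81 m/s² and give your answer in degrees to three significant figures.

9.73°

With no friction, the horizontal component of the normal force provides the centripetal force: N sinθ = mv²/r, while N cosθ = mg vertically.
Dividing: tanθ = v²/(r g) = (17.4)²/(180 × 9.81) = 302.8/1766 = 0.1715.
θ = arctan(0.1715) = 9.729°.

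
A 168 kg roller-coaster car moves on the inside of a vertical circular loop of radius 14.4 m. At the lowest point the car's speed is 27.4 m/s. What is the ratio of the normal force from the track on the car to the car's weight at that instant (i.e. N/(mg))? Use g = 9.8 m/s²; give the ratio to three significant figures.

At the bottom, N − mg = mv²/r, so N = m(v²/r + g) and N/(mg) = v²/(rg) + 1 = (27.4)²/(14.4 × 9.8) + 1 = 5.320 + 1 = 6.320.

6.32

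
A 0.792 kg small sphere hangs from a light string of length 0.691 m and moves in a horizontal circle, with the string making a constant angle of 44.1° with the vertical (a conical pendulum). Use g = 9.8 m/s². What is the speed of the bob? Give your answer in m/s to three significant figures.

2.14 m/s

The radius of the circle is r = L sinθ = 0.691 × sin 44.1° = 0.4809 m.
Horizontally T sinθ = mv²/r and vertically T cosθ = mg, so tanθ = v²/(rg).
v = √(r g tanθ) = √(0.4809 × 9.8 × 0.9691) = √4.567 = 2.137 m/s.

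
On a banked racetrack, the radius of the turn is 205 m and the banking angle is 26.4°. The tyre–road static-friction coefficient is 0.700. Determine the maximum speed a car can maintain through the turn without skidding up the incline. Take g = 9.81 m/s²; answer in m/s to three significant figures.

60.7 m/s

At the maximum speed, friction acts down the slope at its limiting value f = μN. Radially (horizontal, toward centre): N sinθ + μN cosθ = mv²/r. Vertically: N cosθ − μN sinθ = mg.
Dividing: v² = r g (sinθ + μcosθ)/(cosθ − μsinθ).
sinθ + μcosθ = 0.4446 + 0.700×0.8957 = 1.072; cosθ − μsinθ = 0.8957 − 0.700×0.4446 = 0.5845.
v² = 205 × 9.81 × 1.072/0.5845 = 3687 m²/s², so v = 60.72 m/s.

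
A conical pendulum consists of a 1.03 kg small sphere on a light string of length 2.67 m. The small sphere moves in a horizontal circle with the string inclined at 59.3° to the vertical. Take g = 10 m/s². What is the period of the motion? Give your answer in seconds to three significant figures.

r = L sinθ = 2.296 m. From T sinθ = mω²r and T cosθ = mg: tanθ = ω²r/g, so ω² = g tanθ / r = g/(L cosθ).
ω = √(g/(L cosθ)) = √(10.0/(2.67 × 0.5105)) = √7.336 = 2.708 rad/s.
Period = 2π/ω = 2.320 s.

2.32 s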